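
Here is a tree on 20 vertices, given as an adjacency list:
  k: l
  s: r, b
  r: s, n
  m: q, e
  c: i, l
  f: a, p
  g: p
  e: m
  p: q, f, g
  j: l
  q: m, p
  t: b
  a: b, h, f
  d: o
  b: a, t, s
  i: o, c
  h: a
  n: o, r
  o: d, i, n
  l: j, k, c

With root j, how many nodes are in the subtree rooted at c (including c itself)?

17

c's subtree: {c, i, o, n, d, r, s, b, t, a, h, f, p, g, q, m, e}, size 17.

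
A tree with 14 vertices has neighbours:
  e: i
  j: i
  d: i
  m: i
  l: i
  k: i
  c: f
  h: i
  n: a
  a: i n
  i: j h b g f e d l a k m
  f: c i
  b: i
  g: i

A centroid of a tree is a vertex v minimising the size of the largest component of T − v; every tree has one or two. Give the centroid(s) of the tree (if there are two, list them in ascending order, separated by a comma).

Delete i: the remaining components have sizes 2, 2, 1, 1, 1, 1, 1, 1, 1, 1, 1. Max 2 ≤ 7, so i is a centroid.
Every other node leaves some component of size > 7, so the centroid is unique.

i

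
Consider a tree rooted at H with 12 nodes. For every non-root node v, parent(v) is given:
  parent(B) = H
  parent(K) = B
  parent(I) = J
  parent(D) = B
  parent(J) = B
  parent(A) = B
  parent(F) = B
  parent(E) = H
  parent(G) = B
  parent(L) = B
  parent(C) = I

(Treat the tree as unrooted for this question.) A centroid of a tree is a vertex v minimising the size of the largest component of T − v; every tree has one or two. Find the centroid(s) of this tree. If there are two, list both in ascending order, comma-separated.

Delete B: the remaining components have sizes 3, 2, 1, 1, 1, 1, 1, 1. Max 3 ≤ 6, so B is a centroid.
No neighbour of B does as well, so B is the unique centroid.

B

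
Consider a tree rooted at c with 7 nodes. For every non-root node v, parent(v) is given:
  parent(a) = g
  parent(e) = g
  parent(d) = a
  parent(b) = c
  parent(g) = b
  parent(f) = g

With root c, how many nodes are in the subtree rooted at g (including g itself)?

g's subtree: {g, f, a, e, d}, size 5.

5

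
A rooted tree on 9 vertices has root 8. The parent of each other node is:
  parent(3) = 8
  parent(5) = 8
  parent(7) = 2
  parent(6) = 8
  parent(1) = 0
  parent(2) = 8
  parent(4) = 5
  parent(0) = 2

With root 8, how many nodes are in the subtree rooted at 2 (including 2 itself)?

The subtree rooted at 2 contains: 2, 7, 0, 1 — 4 nodes.

4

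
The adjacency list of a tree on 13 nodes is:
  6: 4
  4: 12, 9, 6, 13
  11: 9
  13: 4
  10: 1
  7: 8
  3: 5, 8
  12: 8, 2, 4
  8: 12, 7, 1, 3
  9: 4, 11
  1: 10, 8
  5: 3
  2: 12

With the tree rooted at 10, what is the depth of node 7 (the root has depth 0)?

3

Climbing from 7 to the root: 7–8–1–10. That's 3 steps.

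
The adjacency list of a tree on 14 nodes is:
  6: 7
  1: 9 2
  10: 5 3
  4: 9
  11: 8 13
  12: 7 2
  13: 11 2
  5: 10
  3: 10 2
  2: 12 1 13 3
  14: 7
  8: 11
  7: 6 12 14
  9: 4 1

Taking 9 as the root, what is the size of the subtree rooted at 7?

Descendants of 7 (including itself): 7, 14, 6. That's 3.

3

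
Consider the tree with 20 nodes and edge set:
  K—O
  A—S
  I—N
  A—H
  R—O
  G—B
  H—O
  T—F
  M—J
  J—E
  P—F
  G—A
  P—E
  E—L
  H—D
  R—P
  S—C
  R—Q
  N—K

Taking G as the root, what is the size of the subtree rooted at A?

18

A's subtree: {A, H, S, D, O, C, R, K, P, Q, N, E, F, I, J, L, T, M}, size 18.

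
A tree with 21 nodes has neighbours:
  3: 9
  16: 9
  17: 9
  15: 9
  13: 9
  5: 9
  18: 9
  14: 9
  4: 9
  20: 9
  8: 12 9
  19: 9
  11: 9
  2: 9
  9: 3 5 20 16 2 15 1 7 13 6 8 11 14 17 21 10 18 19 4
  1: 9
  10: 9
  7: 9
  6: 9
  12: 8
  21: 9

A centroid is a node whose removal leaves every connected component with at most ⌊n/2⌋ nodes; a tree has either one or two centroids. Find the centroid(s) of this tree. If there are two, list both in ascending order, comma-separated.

9

If 9 is removed the pieces have sizes 2, 1, 1, 1, 1, 1, 1, 1, 1, 1, 1, 1, 1, 1, 1, 1, 1, 1, 1, all ≤ ⌊21/2⌋ = 10.
Every other node leaves some component of size > 10, so the centroid is unique.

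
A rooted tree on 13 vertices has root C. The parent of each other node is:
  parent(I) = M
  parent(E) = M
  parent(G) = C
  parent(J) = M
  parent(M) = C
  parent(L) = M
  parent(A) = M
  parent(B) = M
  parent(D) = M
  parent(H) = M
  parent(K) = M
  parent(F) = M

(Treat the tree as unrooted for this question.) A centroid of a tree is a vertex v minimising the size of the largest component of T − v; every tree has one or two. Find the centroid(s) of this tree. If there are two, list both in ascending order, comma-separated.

M

Removing M splits the tree into components of sizes 2, 1, 1, 1, 1, 1, 1, 1, 1, 1, 1; the largest is 2 ≤ ⌊13/2⌋ = 6.
Every other node leaves some component of size > 6, so the centroid is unique.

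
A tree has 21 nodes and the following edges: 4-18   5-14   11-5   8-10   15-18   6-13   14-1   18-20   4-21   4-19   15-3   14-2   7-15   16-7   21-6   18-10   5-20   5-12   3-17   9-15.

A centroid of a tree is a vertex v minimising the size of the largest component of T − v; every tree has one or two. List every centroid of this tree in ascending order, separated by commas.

Removing 18 splits the tree into components of sizes 7, 6, 5, 2; the largest is 7 ≤ ⌊21/2⌋ = 10.
No neighbour of 18 does as well, so 18 is the unique centroid.

18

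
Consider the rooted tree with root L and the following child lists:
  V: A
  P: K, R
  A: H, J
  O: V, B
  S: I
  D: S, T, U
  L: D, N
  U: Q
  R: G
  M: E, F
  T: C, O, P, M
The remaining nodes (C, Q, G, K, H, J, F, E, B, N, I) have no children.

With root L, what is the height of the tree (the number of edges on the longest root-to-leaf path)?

A deepest node is J, reached by L → D → T → O → V → A → J.
That path has 6 edges, so the height is 6.

6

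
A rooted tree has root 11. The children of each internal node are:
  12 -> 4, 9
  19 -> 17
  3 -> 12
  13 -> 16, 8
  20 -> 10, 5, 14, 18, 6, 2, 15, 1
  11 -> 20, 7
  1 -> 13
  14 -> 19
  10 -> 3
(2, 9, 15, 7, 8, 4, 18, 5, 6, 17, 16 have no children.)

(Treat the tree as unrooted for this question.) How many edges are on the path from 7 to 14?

3

The path is 7 – 11 – 20 – 14, which has 3 edges.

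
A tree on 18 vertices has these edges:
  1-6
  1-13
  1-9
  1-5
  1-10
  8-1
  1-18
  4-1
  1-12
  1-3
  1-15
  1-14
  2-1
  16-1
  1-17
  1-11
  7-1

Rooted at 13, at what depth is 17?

Climbing from 17 to the root: 17 → 1 → 13. That's 2 steps.

2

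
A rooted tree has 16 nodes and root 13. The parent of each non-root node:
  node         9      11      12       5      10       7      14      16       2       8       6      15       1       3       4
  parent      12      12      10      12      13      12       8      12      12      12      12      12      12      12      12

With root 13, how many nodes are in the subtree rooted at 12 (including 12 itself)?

14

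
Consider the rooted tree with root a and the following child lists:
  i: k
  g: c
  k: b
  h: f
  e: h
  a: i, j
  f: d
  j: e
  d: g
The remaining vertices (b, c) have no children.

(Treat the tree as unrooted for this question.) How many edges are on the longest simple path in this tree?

10

BFS from b reaches c last, at distance 10; BFS from c confirms no node is farther.
Path: b - k - i - a - j - e - h - f - d - g - c.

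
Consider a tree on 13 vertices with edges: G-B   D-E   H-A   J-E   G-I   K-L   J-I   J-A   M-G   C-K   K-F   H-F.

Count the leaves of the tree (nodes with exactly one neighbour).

Degree-1 nodes: B, C, D, L, M — 5 of them.

5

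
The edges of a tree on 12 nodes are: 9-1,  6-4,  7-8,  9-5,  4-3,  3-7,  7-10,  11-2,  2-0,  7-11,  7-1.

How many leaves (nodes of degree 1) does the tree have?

5

Exactly 5 nodes have a single neighbour: 0, 5, 6, 8, 10.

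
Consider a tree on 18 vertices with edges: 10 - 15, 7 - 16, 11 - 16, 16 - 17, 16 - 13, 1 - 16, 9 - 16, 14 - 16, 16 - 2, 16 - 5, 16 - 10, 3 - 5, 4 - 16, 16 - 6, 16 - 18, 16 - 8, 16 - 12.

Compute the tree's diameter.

4

A longest path is 3 – 5 – 16 – 10 – 15, with 4 edges.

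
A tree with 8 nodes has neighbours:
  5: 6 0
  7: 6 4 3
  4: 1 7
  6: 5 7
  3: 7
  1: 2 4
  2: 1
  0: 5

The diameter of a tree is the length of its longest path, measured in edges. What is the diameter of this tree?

Starting from 2, a farthest node is 0 at distance 6.
One longest path: 2 – 1 – 4 – 7 – 6 – 5 – 0.
So the diameter is 6.

6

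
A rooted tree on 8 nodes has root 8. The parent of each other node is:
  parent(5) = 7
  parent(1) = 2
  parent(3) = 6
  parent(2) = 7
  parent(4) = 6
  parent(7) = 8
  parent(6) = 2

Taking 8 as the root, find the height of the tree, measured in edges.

4

4 sits deepest: 8-7-2-6-4 — 4 edges from the root.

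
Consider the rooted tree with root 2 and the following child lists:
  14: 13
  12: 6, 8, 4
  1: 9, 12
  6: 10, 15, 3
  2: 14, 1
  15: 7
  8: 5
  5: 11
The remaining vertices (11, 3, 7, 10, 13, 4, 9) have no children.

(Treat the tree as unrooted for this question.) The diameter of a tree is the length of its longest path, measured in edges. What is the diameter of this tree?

BFS from 13 reaches 7 last, at distance 7; BFS from 7 confirms no node is farther.
Path: 13-14-2-1-12-6-15-7.

7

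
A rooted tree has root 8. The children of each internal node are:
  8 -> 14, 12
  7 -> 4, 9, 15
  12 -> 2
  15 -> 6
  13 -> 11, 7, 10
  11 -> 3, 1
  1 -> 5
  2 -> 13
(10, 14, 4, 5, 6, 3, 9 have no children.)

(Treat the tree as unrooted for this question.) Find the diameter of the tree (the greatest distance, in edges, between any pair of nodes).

BFS from 14 reaches 6 last, at distance 7; BFS from 6 confirms no node is farther.
Path: 14–8–12–2–13–7–15–6.

7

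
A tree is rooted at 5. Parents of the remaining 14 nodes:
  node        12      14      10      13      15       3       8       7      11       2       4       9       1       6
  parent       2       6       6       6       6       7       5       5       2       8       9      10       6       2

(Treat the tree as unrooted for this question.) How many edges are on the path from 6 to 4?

3

The path is 6 - 10 - 9 - 4, which has 3 edges.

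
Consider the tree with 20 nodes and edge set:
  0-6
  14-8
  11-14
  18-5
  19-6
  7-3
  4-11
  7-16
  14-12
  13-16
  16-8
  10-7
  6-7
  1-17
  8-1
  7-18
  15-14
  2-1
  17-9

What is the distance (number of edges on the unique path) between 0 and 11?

6

0 – 6 – 7 – 16 – 8 – 14 – 11: 6 edges.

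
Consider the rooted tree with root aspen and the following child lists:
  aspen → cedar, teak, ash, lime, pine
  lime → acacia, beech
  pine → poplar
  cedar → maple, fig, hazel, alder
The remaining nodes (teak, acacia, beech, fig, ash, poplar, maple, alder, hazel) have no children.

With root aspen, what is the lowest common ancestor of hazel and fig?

cedar

hazel's ancestor chain is hazel, cedar, aspen and fig's is fig, cedar, aspen; they first meet at cedar.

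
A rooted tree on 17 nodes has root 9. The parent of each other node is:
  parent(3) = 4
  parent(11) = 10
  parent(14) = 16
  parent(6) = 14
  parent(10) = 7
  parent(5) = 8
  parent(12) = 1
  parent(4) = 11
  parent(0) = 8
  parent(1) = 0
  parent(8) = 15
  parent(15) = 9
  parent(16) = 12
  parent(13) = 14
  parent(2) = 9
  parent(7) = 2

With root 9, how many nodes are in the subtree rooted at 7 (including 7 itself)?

The subtree rooted at 7 contains: 7, 10, 11, 4, 3 — 5 nodes.

5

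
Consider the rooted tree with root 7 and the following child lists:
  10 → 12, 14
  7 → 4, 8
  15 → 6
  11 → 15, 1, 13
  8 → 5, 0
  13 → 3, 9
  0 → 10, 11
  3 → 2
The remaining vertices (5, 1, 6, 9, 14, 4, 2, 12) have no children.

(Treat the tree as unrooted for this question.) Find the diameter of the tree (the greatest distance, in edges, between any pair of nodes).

BFS from 4 reaches 2 last, at distance 7; BFS from 2 confirms no node is farther.
Path: 4 - 7 - 8 - 0 - 11 - 13 - 3 - 2.

7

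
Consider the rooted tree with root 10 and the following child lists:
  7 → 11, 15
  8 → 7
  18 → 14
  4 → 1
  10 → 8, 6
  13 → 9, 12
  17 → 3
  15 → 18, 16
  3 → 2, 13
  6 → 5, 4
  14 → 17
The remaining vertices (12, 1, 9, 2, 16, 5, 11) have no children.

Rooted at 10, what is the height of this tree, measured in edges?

A deepest node is 9, reached by 10-8-7-15-18-14-17-3-13-9.
That path has 9 edges, so the height is 9.

9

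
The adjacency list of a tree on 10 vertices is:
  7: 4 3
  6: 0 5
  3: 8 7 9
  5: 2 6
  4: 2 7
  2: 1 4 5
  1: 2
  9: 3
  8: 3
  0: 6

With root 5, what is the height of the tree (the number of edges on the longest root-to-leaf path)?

A deepest node is 9, reached by 5 – 2 – 4 – 7 – 3 – 9.
That path has 5 edges, so the height is 5.

5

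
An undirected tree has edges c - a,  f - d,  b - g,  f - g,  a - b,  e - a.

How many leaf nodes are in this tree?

3

Degree-1 nodes: c, d, e — 3 of them.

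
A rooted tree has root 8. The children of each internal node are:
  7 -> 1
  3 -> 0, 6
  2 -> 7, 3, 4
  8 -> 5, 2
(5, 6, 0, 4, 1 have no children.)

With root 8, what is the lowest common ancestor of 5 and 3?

8

Path 5→root: 5 8; path 3→root: 3 2 8.
First common node: 8.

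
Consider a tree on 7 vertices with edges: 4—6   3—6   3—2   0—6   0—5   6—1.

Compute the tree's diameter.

4

A longest path is 5-0-6-3-2, with 4 edges.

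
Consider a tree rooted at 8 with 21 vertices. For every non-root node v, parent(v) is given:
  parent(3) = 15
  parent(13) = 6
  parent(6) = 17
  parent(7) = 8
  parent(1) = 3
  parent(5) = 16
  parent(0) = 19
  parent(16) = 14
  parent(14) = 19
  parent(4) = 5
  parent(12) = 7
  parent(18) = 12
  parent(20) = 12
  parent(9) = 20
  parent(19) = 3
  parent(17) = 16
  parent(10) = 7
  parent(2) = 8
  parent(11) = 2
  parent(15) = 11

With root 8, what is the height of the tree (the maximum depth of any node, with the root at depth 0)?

10

The longest root-to-leaf path is 8 – 2 – 11 – 15 – 3 – 19 – 14 – 16 – 17 – 6 – 13 (10 edges).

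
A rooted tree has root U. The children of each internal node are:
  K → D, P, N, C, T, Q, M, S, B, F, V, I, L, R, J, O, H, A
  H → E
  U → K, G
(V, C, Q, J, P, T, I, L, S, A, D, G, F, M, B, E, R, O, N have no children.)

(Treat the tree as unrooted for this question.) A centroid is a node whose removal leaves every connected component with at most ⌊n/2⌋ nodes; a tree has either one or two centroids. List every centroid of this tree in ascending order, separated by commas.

Delete K: the remaining components have sizes 2, 2, 1, 1, 1, 1, 1, 1, 1, 1, 1, 1, 1, 1, 1, 1, 1, 1, 1. Max 2 ≤ 11, so K is a centroid.
No neighbour of K does as well, so K is the unique centroid.

K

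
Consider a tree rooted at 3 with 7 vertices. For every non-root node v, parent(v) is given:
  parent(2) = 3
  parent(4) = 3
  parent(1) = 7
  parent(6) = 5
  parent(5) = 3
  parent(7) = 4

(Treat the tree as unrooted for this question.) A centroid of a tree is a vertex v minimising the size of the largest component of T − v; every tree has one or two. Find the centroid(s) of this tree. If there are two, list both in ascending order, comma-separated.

Delete 3: the remaining components have sizes 3, 2, 1. Max 3 ≤ 3, so 3 is a centroid.
No neighbour of 3 does as well, so 3 is the unique centroid.

3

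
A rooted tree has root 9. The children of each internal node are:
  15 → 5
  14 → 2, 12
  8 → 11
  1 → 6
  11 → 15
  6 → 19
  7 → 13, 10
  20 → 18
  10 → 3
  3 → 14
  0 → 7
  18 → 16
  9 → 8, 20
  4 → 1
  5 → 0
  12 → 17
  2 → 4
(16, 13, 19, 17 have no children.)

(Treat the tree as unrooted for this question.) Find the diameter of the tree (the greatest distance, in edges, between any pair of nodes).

A longest path is 16-18-20-9-8-11-15-5-0-7-10-3-14-2-4-1-6-19, with 17 edges.

17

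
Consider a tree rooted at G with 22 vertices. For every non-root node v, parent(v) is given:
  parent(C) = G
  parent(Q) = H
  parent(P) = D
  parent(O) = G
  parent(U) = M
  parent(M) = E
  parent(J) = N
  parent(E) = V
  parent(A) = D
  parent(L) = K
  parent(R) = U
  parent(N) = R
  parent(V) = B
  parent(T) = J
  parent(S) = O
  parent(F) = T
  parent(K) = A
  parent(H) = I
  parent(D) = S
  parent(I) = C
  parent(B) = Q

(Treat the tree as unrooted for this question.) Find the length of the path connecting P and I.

6

The path is P - D - S - O - G - C - I, which has 6 edges.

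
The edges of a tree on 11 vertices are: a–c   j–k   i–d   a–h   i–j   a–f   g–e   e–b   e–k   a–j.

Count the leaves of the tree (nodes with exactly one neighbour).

6

Degree-1 nodes: b, c, d, f, g, h — 6 of them.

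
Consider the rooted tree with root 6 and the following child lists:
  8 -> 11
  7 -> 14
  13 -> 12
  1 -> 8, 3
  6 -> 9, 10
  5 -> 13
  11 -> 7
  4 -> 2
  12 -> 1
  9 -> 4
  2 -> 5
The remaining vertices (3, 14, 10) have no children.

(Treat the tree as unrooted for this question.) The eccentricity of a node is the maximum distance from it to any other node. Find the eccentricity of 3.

Distances from 3 peak at 9, attained at 10.
3-1-12-13-5-2-4-9-6-10

9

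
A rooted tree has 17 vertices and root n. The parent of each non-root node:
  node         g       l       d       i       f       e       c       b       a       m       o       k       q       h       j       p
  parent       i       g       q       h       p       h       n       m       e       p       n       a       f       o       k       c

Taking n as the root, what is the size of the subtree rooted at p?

6

Descendants of p (including itself): p, m, f, b, q, d. That's 6.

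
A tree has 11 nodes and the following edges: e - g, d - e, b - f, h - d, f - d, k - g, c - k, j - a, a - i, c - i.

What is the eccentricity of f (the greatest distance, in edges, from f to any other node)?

Distances from f peak at 8, attained at j.
f – d – e – g – k – c – i – a – j

8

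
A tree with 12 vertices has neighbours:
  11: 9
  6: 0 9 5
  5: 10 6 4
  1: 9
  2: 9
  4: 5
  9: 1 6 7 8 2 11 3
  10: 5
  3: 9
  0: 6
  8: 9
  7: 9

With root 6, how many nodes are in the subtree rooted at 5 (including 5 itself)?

5's subtree: {5, 4, 10}, size 3.

3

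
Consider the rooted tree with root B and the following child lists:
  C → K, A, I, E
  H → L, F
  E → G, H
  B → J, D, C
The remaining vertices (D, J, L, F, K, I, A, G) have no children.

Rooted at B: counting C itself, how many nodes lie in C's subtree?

9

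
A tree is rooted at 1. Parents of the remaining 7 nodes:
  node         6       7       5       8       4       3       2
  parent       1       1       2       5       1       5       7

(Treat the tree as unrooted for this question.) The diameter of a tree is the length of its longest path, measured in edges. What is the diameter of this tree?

Starting from 4, a farthest node is 3 at distance 5.
One longest path: 4 - 1 - 7 - 2 - 5 - 3.
So the diameter is 5.

5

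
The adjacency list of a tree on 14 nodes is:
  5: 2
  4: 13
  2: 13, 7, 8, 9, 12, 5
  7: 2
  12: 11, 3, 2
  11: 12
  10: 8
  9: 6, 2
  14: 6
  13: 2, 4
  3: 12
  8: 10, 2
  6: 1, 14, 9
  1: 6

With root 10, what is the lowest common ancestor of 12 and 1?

12's ancestor chain is 12, 2, 8, 10 and 1's is 1, 6, 9, 2, 8, 10; they first meet at 2.

2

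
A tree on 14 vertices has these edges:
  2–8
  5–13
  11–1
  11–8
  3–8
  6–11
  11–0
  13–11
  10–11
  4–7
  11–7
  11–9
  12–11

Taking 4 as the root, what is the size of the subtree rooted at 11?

12

11's subtree: {11, 8, 13, 9, 6, 1, 12, 0, 10, 2, 3, 5}, size 12.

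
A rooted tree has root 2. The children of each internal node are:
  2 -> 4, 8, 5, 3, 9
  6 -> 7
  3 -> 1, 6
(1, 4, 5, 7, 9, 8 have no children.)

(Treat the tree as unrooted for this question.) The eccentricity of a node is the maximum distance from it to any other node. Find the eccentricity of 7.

Distances from 7 peak at 4, attained at 5 (4, 9, 8 also at distance 4).
7 – 6 – 3 – 2 – 5

4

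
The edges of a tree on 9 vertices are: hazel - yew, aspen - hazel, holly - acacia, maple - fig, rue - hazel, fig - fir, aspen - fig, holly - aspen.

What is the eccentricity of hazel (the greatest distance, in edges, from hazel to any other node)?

The node farthest from hazel is fir (maple, acacia also at distance 3), via hazel–aspen–fig–fir — 3 edges.

3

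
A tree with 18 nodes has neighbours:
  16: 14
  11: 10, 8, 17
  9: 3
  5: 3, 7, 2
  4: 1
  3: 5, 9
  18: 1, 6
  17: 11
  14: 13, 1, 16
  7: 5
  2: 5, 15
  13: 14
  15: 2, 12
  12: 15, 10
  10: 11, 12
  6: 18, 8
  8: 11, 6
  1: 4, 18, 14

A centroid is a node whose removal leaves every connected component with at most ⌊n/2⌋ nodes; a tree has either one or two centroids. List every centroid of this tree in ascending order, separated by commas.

Removing 11 splits the tree into components of sizes 8, 8, 1; the largest is 8 ≤ ⌊18/2⌋ = 9.
No neighbour of 11 does as well, so 11 is the unique centroid.

11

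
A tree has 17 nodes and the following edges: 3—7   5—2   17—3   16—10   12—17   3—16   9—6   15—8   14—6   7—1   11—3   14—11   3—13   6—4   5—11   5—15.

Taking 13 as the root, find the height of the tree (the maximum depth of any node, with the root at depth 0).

8 sits deepest: 13-3-11-5-15-8 — 5 edges from the root.

5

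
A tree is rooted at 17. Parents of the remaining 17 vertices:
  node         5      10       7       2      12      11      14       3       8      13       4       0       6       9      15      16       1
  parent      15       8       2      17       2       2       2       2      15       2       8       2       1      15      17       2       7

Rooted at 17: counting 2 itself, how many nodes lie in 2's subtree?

11

The subtree rooted at 2 contains: 2, 13, 11, 3, 16, 7, 14, 12, 0, 1, 6 — 11 nodes.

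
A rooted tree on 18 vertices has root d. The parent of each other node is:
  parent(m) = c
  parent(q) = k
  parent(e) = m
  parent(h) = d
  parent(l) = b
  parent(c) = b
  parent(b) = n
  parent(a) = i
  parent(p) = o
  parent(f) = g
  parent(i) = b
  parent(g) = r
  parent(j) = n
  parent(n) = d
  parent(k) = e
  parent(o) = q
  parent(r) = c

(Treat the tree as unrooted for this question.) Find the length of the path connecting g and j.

5

g - r - c - b - n - j: 5 edges.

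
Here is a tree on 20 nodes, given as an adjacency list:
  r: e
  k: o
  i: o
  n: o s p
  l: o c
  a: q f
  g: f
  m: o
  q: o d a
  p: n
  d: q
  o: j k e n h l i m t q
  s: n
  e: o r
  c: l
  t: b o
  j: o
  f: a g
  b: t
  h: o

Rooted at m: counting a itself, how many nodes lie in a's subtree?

3

Descendants of a (including itself): a, f, g. That's 3.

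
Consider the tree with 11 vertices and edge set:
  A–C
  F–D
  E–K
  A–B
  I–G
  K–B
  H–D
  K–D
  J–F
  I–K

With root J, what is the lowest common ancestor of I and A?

K

Path I→root: I K D F J; path A→root: A B K D F J.
First common node: K.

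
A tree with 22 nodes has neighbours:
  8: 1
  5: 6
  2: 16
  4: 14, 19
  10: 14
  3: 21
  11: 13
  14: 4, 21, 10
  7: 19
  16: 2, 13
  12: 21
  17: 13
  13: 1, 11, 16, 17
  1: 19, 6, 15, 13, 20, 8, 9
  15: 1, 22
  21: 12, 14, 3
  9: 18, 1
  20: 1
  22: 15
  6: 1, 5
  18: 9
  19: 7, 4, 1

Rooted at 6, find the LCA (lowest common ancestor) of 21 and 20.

1

Path 21→root: 21 14 4 19 1 6; path 20→root: 20 1 6.
First common node: 1.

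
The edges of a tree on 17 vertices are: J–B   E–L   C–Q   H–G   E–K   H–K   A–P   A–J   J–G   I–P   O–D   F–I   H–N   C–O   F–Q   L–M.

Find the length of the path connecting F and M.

The path is F - I - P - A - J - G - H - K - E - L - M, which has 10 edges.

10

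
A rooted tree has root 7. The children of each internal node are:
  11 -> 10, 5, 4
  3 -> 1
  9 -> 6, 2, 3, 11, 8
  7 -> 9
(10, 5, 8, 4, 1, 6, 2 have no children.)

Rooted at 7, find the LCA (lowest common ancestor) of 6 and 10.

9

Ancestors of 6 (toward the root): 6, 9, 7.
Ancestors of 10: 10, 11, 9, 7.
The deepest node appearing in both lists is 9.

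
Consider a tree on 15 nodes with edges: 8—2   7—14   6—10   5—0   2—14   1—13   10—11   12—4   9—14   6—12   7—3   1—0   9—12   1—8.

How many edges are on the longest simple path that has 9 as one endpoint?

6

A farthest node from 9 is 5.
The path 9–14–2–8–1–0–5 has 6 edges.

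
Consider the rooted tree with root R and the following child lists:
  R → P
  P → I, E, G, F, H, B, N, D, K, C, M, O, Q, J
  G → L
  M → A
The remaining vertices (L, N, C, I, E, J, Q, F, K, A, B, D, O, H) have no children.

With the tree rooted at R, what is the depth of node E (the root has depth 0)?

R – P – E — 2 edges.

2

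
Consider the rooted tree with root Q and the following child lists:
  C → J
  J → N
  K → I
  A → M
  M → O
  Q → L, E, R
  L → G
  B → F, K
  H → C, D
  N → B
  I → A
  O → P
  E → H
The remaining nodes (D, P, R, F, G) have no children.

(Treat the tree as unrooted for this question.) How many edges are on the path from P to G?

14

The path is P – O – M – A – I – K – B – N – J – C – H – E – Q – L – G, which has 14 edges.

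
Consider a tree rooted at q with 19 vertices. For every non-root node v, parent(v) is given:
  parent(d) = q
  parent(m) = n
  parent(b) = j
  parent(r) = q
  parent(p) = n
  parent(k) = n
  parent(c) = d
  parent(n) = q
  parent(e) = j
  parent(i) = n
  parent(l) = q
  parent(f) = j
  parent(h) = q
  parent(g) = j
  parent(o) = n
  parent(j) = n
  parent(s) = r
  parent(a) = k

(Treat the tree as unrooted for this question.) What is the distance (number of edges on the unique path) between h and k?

3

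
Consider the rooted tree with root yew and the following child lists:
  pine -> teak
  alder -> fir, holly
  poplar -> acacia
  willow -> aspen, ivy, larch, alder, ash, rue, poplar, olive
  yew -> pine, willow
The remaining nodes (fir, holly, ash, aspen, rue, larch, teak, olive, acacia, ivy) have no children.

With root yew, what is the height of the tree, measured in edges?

3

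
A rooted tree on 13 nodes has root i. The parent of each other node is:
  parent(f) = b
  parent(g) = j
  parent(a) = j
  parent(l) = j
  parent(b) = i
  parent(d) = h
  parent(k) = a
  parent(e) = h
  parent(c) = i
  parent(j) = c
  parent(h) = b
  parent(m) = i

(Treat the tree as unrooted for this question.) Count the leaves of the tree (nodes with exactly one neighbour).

Exactly 7 nodes have a single neighbour: d, e, f, g, k, l, m.

7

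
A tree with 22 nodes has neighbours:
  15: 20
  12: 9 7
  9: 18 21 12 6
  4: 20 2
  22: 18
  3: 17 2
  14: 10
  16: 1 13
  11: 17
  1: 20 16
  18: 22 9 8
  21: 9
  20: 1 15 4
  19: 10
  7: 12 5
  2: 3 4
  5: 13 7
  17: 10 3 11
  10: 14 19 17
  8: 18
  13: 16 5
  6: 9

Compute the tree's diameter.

15

Starting from 14, a farthest node is 8 at distance 15.
One longest path: 14-10-17-3-2-4-20-1-16-13-5-7-12-9-18-8.
So the diameter is 15.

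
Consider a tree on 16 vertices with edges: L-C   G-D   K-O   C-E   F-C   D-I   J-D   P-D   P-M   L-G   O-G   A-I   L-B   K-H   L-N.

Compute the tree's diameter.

6

A longest path is H – K – O – G – D – P – M, with 6 edges.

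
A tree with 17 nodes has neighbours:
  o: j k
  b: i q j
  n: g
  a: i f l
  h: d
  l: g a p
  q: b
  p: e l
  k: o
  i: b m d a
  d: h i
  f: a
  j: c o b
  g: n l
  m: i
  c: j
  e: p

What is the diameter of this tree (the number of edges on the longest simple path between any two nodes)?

8

A longest path is n – g – l – a – i – b – j – o – k, with 8 edges.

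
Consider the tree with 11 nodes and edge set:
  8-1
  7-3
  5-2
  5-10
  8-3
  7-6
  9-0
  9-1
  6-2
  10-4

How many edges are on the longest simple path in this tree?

10

BFS from 0 reaches 4 last, at distance 10; BFS from 4 confirms no node is farther.
Path: 0 - 9 - 1 - 8 - 3 - 7 - 6 - 2 - 5 - 10 - 4.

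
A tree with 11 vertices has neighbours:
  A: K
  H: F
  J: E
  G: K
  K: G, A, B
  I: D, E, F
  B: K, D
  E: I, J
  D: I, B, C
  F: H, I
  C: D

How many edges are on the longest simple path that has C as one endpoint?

Distances from C peak at 4, attained at H (A, G, J also at distance 4).
C-D-I-F-H

4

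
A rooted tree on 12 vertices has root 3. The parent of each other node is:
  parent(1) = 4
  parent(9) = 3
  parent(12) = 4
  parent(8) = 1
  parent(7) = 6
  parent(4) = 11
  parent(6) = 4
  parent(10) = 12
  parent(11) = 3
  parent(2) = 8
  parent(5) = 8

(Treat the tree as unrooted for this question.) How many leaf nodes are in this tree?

5

The leaves are 2, 5, 7, 9, 10.
That is 5 leaves.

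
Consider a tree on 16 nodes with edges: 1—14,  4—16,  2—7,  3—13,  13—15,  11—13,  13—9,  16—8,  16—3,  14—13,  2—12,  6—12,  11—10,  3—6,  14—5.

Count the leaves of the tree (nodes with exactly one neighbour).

The leaves are 1, 4, 5, 7, 8, 9, 10, 15.
That is 8 leaves.

8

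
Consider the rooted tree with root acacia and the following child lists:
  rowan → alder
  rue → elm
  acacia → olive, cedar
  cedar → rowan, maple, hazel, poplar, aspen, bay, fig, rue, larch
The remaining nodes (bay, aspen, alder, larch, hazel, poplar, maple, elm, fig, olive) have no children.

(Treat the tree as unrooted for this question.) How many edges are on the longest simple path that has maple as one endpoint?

3

Distances from maple peak at 3, attained at alder (elm, olive also at distance 3).
maple – cedar – rowan – alder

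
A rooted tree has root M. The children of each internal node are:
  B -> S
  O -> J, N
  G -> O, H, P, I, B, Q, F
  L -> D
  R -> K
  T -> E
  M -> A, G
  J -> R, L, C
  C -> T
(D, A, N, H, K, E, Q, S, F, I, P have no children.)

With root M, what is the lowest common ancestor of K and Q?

Ancestors of K (toward the root): K, R, J, O, G, M.
Ancestors of Q: Q, G, M.
The deepest node appearing in both lists is G.

G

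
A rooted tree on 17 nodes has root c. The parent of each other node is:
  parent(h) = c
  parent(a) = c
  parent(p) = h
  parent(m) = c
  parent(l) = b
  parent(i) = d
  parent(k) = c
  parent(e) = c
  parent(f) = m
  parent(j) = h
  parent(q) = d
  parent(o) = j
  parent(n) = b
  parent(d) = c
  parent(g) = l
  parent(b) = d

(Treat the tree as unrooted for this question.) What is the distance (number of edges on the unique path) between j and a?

The path is j – h – c – a, which has 3 edges.

3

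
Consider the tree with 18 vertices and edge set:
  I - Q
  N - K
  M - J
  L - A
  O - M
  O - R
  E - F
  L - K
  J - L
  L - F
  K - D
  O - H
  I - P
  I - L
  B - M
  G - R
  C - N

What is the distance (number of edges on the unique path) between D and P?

D - K - L - I - P: 4 edges.

4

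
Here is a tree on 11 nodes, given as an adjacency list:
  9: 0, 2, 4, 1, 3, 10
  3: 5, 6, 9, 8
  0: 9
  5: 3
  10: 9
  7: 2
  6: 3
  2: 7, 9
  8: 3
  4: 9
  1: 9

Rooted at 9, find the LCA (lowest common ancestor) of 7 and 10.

9

Path 7→root: 7 2 9; path 10→root: 10 9.
First common node: 9.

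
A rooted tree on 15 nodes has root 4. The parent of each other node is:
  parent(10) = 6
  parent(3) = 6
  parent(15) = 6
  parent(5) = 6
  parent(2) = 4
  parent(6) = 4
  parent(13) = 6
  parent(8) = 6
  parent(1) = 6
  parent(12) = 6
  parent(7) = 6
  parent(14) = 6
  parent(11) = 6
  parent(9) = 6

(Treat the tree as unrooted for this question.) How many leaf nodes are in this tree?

Exactly 13 nodes have a single neighbour: 1, 2, 3, 5, 7, 8, 9, 10, 11, 12, 13, 14, 15.

13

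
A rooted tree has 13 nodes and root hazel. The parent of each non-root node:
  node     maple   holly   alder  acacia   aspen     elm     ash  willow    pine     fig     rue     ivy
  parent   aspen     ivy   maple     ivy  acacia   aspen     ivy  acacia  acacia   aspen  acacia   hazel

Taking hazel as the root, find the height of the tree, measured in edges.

5

alder sits deepest: hazel – ivy – acacia – aspen – maple – alder — 5 edges from the root.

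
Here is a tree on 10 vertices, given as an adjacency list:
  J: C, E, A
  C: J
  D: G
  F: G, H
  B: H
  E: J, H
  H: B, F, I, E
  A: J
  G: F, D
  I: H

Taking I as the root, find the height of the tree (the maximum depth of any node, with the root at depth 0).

4

The longest root-to-leaf path is I-H-E-J-A (4 edges).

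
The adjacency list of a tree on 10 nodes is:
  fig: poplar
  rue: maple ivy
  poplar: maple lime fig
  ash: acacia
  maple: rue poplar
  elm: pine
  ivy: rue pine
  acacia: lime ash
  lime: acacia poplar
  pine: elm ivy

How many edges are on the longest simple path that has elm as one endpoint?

Distances from elm peak at 8, attained at ash.
elm-pine-ivy-rue-maple-poplar-lime-acacia-ash

8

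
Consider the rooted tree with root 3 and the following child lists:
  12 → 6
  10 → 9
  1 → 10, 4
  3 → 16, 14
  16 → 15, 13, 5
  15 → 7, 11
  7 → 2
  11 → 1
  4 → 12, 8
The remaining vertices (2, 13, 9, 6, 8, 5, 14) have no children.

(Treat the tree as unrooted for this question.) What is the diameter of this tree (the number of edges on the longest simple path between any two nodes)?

8

BFS from 6 reaches 14 last, at distance 8; BFS from 14 confirms no node is farther.
Path: 6 – 12 – 4 – 1 – 11 – 15 – 16 – 3 – 14.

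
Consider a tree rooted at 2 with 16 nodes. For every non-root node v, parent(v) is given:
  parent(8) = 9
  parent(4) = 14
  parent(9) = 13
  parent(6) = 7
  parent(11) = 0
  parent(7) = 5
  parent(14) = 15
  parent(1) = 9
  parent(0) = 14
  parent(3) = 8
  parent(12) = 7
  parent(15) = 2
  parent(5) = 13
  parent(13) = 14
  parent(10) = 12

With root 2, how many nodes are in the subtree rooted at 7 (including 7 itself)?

7's subtree: {7, 6, 12, 10}, size 4.

4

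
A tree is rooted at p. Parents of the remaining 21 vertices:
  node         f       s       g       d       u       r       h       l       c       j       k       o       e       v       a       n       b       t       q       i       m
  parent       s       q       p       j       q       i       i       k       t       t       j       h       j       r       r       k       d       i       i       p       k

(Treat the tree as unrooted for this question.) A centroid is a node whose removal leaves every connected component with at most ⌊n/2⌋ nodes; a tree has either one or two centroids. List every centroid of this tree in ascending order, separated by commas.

Removing i splits the tree into components of sizes 10, 4, 3, 2, 2; the largest is 10 ≤ ⌊22/2⌋ = 11.
No neighbour of i does as well, so i is the unique centroid.

i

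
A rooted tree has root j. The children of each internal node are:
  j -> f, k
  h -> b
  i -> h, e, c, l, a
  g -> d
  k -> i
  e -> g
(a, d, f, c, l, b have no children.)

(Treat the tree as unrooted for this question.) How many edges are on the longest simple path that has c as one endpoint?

4

The node farthest from c is d (f also at distance 4), via c–i–e–g–d — 4 edges.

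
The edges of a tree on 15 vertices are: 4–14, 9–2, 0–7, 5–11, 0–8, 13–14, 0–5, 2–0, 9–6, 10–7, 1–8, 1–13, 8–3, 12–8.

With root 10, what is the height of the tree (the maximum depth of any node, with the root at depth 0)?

7

4 sits deepest: 10 – 7 – 0 – 8 – 1 – 13 – 14 – 4 — 7 edges from the root.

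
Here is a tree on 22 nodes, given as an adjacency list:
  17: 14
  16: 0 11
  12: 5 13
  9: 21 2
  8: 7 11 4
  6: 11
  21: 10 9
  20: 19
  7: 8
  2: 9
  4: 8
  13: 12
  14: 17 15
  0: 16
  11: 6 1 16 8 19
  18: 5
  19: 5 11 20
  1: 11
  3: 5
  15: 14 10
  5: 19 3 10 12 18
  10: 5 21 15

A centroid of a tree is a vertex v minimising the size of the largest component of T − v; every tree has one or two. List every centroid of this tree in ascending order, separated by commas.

Removing 5 splits the tree into components of sizes 10, 7, 2, 1, 1; the largest is 10 ≤ ⌊22/2⌋ = 11.
Every other node leaves some component of size > 11, so the centroid is unique.

5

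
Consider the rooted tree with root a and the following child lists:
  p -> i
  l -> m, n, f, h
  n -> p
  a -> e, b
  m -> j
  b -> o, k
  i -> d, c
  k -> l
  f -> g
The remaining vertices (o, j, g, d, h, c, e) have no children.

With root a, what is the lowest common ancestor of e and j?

Ancestors of e (toward the root): e, a.
Ancestors of j: j, m, l, k, b, a.
The deepest node appearing in both lists is a.

a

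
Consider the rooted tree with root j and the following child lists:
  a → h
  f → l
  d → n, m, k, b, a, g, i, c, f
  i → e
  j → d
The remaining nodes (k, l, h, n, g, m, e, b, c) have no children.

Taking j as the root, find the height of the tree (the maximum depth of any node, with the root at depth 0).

e sits deepest: j-d-i-e — 3 edges from the root.

3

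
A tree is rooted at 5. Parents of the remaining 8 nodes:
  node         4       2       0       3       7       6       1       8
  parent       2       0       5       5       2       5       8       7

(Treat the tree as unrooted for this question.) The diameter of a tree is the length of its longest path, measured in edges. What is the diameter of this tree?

A longest path is 1 – 8 – 7 – 2 – 0 – 5 – 3, with 6 edges.

6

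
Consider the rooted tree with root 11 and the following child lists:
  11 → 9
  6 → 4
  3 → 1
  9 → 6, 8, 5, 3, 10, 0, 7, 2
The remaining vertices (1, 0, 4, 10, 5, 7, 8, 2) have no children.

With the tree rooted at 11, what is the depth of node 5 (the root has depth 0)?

2

Climbing from 5 to the root: 5 → 9 → 11. That's 2 steps.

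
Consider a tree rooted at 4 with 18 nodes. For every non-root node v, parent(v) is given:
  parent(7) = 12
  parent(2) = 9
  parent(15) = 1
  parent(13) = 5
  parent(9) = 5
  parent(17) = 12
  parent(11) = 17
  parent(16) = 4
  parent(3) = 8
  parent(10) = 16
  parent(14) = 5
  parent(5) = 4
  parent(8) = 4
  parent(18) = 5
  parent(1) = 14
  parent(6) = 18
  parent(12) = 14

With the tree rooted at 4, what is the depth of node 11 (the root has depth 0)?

5

Path from 4 to 11: 4 → 5 → 14 → 12 → 17 → 11, which has 5 edges.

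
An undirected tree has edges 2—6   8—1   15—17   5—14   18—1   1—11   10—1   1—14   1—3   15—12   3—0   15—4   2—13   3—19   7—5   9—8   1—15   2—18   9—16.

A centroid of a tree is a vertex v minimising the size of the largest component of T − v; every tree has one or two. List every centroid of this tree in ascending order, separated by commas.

Removing 1 splits the tree into components of sizes 4, 4, 3, 3, 3, 1, 1; the largest is 4 ≤ ⌊20/2⌋ = 10.
No neighbour of 1 does as well, so 1 is the unique centroid.

1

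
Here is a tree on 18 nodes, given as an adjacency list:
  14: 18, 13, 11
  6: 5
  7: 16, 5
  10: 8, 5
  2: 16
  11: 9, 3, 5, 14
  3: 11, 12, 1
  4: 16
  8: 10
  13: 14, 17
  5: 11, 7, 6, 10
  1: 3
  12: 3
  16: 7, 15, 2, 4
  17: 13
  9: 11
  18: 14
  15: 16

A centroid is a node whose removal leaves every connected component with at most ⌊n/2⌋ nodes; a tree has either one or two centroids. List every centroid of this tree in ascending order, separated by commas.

5, 11

If 11 is removed the pieces have sizes 9, 4, 3, 1, all ≤ ⌊18/2⌋ = 9.
5 is adjacent to 11 and is also a centroid (the largest component after removing it is likewise 9).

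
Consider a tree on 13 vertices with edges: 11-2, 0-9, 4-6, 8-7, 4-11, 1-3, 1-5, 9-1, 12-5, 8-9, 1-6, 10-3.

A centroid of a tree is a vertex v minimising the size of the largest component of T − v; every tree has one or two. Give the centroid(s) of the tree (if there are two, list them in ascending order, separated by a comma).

If 1 is removed the pieces have sizes 4, 4, 2, 2, all ≤ ⌊13/2⌋ = 6.
No neighbour of 1 does as well, so 1 is the unique centroid.

1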